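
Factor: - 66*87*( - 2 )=2^2*3^2*11^1*29^1 = 11484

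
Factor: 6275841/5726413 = 3^1*7^ (-1 )*13^1*31^(  -  1 ) * 2399^( - 1 )*14629^1 = 570531/520583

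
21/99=7/33 = 0.21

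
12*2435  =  29220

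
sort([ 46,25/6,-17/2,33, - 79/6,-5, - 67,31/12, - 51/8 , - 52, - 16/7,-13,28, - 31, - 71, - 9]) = [ - 71, - 67, - 52, - 31, - 79/6,-13, - 9 , - 17/2, - 51/8, - 5, - 16/7, 31/12,  25/6,  28,33, 46] 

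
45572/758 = 22786/379 =60.12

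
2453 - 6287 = - 3834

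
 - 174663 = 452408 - 627071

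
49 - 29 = 20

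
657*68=44676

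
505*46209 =23335545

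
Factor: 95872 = 2^7 * 7^1*107^1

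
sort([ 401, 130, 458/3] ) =[ 130, 458/3,401 ] 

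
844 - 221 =623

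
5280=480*11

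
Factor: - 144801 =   -  3^3*31^1*173^1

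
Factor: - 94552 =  - 2^3 * 53^1*223^1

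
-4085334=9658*( - 423)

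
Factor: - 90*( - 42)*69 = 2^2*3^4*5^1*7^1*23^1 = 260820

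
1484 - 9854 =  -8370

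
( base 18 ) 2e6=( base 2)1110001010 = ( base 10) 906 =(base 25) 1b6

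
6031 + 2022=8053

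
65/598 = 5/46 = 0.11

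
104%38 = 28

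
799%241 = 76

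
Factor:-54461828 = - 2^2*19^1*71^1 * 10093^1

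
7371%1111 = 705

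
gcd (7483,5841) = 1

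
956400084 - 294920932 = 661479152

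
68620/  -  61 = -1125+5/61  =  -  1124.92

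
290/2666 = 145/1333 = 0.11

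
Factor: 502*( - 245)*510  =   - 62724900 = -2^2 * 3^1*5^2*7^2*17^1*251^1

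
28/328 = 7/82=0.09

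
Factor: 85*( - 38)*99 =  - 2^1*3^2*5^1*11^1*17^1 *19^1 = - 319770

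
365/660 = 73/132 =0.55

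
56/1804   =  14/451 = 0.03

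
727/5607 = 727/5607 = 0.13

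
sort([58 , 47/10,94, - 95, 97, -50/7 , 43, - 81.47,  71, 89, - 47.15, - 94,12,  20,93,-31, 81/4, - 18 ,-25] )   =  [ - 95 , -94, - 81.47, - 47.15, - 31, - 25, - 18, - 50/7, 47/10, 12, 20, 81/4,43,  58,  71, 89,93, 94, 97] 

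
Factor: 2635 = 5^1*17^1 * 31^1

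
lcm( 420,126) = 1260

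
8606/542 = 4303/271 = 15.88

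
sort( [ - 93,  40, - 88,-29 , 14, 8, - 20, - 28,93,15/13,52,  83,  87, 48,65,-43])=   [ - 93, - 88, -43,  -  29, - 28,  -  20, 15/13,8,14, 40, 48,  52, 65,83, 87 , 93] 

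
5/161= 5/161 = 0.03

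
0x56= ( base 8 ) 126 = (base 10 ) 86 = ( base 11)79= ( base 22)3K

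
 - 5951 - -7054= 1103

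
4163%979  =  247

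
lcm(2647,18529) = 18529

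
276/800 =69/200=0.34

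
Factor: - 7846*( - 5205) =40838430 = 2^1 * 3^1*5^1*347^1*3923^1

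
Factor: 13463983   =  13^1 * 17^1*60923^1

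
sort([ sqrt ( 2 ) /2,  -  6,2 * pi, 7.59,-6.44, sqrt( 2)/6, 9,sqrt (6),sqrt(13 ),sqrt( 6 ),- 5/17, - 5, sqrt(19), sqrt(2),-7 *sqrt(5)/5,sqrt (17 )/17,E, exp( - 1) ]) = [  -  6.44,  -  6, - 5, - 7 * sqrt(5)/5, - 5/17, sqrt( 2 )/6,sqrt( 17 ) /17, exp(-1 ),sqrt(2 ) /2, sqrt( 2 ), sqrt( 6),  sqrt(6 ),E, sqrt( 13), sqrt(19), 2*pi, 7.59, 9]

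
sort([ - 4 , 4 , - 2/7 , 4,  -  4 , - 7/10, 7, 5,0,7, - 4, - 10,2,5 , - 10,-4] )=[ - 10, - 10, - 4,  -  4,  -  4, - 4, - 7/10, -2/7,0, 2, 4, 4, 5,5,7, 7 ] 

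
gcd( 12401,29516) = 1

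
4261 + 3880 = 8141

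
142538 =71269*2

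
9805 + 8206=18011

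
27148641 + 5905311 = 33053952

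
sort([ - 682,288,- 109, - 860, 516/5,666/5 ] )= [ - 860, - 682,  -  109,516/5, 666/5, 288 ]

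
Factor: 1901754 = 2^1* 3^2*105653^1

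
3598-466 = 3132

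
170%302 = 170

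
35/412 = 35/412=0.08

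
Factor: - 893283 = - 3^1*167^1*1783^1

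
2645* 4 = 10580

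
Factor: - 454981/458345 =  -541/545 = -  5^(-1 )*109^(-1) *541^1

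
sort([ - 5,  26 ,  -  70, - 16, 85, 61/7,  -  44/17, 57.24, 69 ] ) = [ - 70, - 16, - 5, - 44/17, 61/7,26,57.24, 69, 85 ]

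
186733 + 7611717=7798450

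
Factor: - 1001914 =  - 2^1*500957^1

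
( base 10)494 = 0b111101110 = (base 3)200022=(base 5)3434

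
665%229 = 207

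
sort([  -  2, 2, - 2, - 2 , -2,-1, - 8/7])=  [ - 2, - 2, - 2, - 2, - 8/7, - 1, 2] 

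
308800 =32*9650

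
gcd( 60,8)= 4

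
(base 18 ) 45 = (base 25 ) 32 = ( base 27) 2n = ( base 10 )77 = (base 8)115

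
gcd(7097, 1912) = 1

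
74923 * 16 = 1198768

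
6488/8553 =6488/8553 = 0.76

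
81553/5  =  81553/5  =  16310.60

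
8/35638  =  4/17819 = 0.00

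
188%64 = 60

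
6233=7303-1070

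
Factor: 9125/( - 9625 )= - 7^(-1 )*11^(  -  1)*73^1  =  -73/77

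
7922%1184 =818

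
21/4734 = 7/1578   =  0.00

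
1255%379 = 118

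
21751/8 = 2718 + 7/8 = 2718.88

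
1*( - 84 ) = -84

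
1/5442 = 1/5442=0.00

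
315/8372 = 45/1196 = 0.04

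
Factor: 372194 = 2^1*186097^1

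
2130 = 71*30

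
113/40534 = 113/40534 = 0.00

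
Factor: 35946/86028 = 5991/14338 = 2^( - 1) * 3^1*67^( - 1)*107^( -1)*1997^1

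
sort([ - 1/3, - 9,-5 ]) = [ -9, - 5, -1/3]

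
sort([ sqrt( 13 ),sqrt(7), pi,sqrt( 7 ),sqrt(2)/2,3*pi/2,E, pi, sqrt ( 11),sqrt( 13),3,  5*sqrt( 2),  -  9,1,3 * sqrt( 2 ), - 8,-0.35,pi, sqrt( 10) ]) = [ - 9, - 8, - 0.35,sqrt( 2)/2,1 , sqrt(7) , sqrt(7) , E,3, pi,pi, pi,  sqrt( 10),sqrt(11 ),sqrt ( 13),sqrt ( 13),3*sqrt( 2),3*pi/2, 5 *sqrt( 2)] 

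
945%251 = 192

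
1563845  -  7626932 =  - 6063087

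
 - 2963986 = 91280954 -94244940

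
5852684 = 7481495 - 1628811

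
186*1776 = 330336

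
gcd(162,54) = 54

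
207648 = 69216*3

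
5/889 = 5/889 = 0.01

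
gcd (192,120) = 24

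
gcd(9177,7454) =1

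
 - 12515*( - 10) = 125150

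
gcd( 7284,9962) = 2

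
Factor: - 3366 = -2^1*3^2  *  11^1*17^1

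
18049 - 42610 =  - 24561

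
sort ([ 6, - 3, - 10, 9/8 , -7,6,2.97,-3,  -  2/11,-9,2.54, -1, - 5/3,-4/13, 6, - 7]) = [  -  10 ,-9,- 7,-7,-3,  -  3,-5/3,-1, - 4/13, - 2/11, 9/8,  2.54, 2.97,6, 6, 6 ]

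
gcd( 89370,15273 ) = 9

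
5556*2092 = 11623152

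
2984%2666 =318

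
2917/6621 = 2917/6621 = 0.44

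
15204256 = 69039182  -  53834926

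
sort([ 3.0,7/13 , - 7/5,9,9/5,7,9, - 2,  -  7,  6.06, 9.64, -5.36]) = [ - 7,-5.36, - 2, - 7/5, 7/13,9/5, 3.0,6.06,7,9,9, 9.64]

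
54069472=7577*7136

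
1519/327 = 4+211/327   =  4.65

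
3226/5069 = 3226/5069 = 0.64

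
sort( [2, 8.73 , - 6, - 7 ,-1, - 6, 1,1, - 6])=[ - 7, - 6, - 6 ,  -  6, - 1,1, 1,2, 8.73]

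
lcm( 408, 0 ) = 0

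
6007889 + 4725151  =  10733040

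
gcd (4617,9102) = 3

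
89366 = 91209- 1843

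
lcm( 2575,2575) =2575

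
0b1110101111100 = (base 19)11h5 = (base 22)FD2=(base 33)6UO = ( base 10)7548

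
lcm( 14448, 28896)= 28896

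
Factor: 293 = 293^1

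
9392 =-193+9585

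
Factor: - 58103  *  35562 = -2^1*3^1*97^1*599^1*5927^1  =  - 2066258886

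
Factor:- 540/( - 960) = 9/16  =  2^( - 4)*3^2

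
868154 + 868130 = 1736284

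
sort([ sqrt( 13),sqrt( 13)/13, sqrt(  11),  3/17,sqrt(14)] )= [ 3/17, sqrt (13)/13, sqrt( 11), sqrt(13),sqrt( 14)]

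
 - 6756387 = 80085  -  6836472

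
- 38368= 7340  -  45708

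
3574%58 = 36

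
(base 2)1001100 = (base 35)26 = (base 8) 114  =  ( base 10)76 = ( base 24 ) 34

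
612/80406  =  34/4467 = 0.01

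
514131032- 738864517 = - 224733485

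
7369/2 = 7369/2 = 3684.50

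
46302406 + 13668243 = 59970649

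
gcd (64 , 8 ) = 8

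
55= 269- 214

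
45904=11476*4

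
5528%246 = 116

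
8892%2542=1266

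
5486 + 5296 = 10782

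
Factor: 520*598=310960 = 2^4*5^1*13^2*23^1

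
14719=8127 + 6592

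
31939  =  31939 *1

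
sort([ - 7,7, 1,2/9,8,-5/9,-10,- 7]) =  [-10,-7, - 7, - 5/9,2/9, 1 , 7,8 ]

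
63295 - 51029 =12266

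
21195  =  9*2355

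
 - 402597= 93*( - 4329)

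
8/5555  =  8/5555 = 0.00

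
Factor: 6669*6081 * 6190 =2^1*  3^4*5^1*13^1*19^1*619^1*2027^1 = 251030429910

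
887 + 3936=4823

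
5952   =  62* 96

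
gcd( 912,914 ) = 2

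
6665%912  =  281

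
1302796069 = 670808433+631987636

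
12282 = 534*23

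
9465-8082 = 1383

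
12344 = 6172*2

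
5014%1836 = 1342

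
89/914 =89/914 = 0.10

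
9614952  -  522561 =9092391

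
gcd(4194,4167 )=9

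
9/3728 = 9/3728=0.00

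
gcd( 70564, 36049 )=767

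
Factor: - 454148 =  - 2^2*113537^1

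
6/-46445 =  - 6/46445=   -  0.00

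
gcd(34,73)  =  1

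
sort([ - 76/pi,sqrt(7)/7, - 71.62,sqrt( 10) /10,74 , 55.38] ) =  [ -71.62, - 76/pi,  sqrt (10 )/10,sqrt(7)/7, 55.38 , 74 ]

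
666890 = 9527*70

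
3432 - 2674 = 758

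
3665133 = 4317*849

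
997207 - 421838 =575369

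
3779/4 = 3779/4 = 944.75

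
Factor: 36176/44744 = 2^1*19^1*47^( - 1 )=38/47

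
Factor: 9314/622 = 4657/311 = 311^(- 1)*4657^1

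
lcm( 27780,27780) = 27780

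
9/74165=9/74165 = 0.00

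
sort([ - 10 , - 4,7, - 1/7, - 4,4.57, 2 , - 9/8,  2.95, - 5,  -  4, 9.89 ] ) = [ - 10, - 5, - 4,-4, - 4 , - 9/8, - 1/7,2, 2.95, 4.57,7  ,  9.89 ] 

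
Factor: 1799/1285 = 5^(-1)*7^1 = 7/5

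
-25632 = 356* ( - 72 ) 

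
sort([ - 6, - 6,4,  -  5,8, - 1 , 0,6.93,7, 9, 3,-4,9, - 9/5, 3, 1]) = [ - 6, - 6, - 5, - 4 , - 9/5 , - 1,0, 1, 3 , 3,4, 6.93 , 7,8,9 , 9 ] 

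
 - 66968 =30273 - 97241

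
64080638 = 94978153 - 30897515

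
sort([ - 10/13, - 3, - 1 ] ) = [-3, - 1, - 10/13]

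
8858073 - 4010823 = 4847250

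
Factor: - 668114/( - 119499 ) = 2^1*3^ ( - 1 )*61^( - 1 )* 653^( - 1 )*334057^1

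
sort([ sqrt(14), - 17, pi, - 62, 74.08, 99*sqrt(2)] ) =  [ - 62,  -  17, pi, sqrt(14),74.08, 99*sqrt( 2 )] 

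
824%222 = 158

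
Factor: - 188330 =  - 2^1 * 5^1*37^1*509^1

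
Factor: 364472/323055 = 2^3*3^( - 3)*5^( - 1)* 29^1 * 1571^1*2393^( -1) 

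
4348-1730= 2618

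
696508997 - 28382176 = 668126821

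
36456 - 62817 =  - 26361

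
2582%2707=2582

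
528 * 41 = 21648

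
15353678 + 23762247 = 39115925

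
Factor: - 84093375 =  - 3^1*5^3*67^1*3347^1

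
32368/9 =3596  +  4/9 = 3596.44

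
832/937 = 832/937 = 0.89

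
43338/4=21669/2=10834.50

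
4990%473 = 260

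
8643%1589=698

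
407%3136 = 407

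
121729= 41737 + 79992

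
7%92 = 7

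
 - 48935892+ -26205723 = -75141615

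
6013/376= 15 + 373/376 = 15.99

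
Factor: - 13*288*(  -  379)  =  2^5 * 3^2*13^1*379^1 = 1418976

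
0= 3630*0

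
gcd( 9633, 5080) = 1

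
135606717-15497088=120109629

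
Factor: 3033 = 3^2 * 337^1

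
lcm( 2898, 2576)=23184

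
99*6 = 594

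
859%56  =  19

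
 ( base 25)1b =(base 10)36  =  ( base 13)2a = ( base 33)13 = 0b100100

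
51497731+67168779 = 118666510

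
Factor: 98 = 2^1*7^2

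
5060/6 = 843+1/3 = 843.33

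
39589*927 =36699003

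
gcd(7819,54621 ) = 7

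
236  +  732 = 968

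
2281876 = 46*49606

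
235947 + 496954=732901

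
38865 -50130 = - 11265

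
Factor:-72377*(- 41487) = 3^1 * 157^1 *461^1*13829^1 = 3002704599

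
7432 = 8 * 929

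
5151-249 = 4902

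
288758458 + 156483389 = 445241847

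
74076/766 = 37038/383 = 96.70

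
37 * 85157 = 3150809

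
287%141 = 5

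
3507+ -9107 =-5600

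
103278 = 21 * 4918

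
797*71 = 56587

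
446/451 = 446/451 = 0.99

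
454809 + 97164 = 551973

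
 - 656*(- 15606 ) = 10237536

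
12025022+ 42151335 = 54176357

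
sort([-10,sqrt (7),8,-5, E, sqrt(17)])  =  [  -  10,-5 , sqrt( 7 ),E,sqrt(17),8]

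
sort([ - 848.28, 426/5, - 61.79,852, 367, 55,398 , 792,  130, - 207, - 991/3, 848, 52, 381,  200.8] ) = [ - 848.28,-991/3, - 207, - 61.79, 52, 55,426/5, 130, 200.8, 367,381, 398, 792, 848, 852 ] 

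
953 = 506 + 447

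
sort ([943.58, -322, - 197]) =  [ - 322, - 197,  943.58 ] 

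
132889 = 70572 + 62317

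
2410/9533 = 2410/9533 = 0.25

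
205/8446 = 5/206 = 0.02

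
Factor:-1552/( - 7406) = 776/3703 = 2^3*7^(-1)*23^( - 2)*97^1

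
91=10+81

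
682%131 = 27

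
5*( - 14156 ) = -70780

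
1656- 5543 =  - 3887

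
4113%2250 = 1863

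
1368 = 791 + 577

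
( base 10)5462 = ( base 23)A7B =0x1556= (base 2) 1010101010110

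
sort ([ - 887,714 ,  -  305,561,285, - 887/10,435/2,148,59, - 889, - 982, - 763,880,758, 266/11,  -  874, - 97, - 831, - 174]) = [ - 982,-889, - 887, - 874,  -  831, - 763, - 305, - 174, - 97, - 887/10, 266/11,59, 148,435/2,285,561, 714 , 758,880] 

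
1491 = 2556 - 1065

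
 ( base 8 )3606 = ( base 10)1926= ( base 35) 1k1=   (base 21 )47F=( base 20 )4G6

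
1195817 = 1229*973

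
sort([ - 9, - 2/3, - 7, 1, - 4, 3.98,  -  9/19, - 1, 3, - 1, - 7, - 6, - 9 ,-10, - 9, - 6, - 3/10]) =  [ - 10, - 9, - 9,  -  9, - 7, - 7, - 6, - 6,  -  4, -1,-1, - 2/3, - 9/19, - 3/10, 1, 3,3.98]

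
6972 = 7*996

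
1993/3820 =1993/3820 = 0.52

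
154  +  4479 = 4633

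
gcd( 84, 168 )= 84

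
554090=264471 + 289619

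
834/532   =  1 + 151/266 = 1.57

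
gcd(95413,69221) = 1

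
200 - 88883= - 88683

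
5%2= 1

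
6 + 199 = 205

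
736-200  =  536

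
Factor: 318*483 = 153594 = 2^1 * 3^2*  7^1*23^1*53^1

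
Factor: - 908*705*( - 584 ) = 373841760= 2^5*3^1*5^1*47^1* 73^1*227^1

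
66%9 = 3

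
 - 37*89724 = -3319788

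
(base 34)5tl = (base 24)bij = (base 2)1101010000011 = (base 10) 6787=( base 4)1222003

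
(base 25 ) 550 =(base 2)110010110010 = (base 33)2wg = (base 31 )3BQ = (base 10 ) 3250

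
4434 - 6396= - 1962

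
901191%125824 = 20423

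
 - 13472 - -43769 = 30297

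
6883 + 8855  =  15738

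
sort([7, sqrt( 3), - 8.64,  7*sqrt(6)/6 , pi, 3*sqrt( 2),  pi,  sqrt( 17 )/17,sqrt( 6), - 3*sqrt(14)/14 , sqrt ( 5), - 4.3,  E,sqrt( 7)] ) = [-8.64,-4.3, - 3*sqrt( 14)/14,sqrt( 17)/17,sqrt( 3) , sqrt( 5), sqrt (6),sqrt ( 7),E,7*sqrt(6) /6, pi, pi , 3*sqrt( 2), 7 ]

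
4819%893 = 354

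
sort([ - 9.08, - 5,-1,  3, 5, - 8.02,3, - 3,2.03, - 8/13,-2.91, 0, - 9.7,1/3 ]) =[ - 9.7, - 9.08, - 8.02, - 5,  -  3, -2.91,- 1 , - 8/13,0, 1/3, 2.03, 3 , 3, 5]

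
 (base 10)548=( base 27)K8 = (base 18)1c8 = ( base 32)h4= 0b1000100100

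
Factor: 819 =3^2*7^1*13^1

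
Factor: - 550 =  - 2^1*5^2*11^1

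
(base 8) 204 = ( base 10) 132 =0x84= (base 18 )76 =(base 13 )a2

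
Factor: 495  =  3^2 * 5^1 * 11^1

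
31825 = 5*6365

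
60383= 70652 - 10269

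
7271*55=399905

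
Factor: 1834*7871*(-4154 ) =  - 2^2*7^1* 17^1 *31^1*67^1 * 131^1*463^1 = - 59964709756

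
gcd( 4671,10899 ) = 1557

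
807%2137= 807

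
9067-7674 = 1393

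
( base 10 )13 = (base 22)D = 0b1101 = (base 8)15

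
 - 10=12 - 22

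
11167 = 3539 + 7628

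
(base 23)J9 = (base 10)446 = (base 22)K6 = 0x1BE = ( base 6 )2022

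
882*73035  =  64416870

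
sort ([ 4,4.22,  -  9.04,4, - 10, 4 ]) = [-10, - 9.04, 4, 4 , 4, 4.22 ]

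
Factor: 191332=2^2*31^1 * 1543^1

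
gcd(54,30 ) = 6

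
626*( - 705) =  - 441330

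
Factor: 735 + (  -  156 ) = 579=3^1*193^1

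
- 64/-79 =64/79 = 0.81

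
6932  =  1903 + 5029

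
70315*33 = 2320395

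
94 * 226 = 21244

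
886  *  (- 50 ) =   -  44300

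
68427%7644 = 7275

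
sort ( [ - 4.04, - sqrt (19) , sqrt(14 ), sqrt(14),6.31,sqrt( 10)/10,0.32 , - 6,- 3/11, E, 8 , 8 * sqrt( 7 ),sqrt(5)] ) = [ - 6, - sqrt(19), - 4.04, - 3/11,sqrt( 10) /10 , 0.32, sqrt( 5), E,sqrt(14),sqrt( 14 ),6.31,8, 8 * sqrt (7) ]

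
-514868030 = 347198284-862066314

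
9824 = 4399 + 5425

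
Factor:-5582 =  - 2^1*2791^1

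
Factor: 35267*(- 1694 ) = - 2^1*7^1 * 11^2*35267^1  =  - 59742298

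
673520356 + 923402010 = 1596922366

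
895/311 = 895/311 =2.88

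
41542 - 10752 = 30790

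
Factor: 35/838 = 2^( - 1)* 5^1*7^1*419^ ( - 1)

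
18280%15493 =2787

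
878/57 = 15+23/57  =  15.40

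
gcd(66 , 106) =2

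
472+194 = 666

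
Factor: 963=3^2*107^1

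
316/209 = 1+107/209 = 1.51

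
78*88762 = 6923436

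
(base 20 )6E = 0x86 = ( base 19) 71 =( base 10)134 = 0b10000110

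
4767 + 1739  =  6506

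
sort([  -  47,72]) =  [-47, 72 ] 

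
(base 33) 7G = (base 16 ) F7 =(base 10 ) 247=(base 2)11110111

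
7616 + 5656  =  13272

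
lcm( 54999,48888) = 439992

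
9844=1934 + 7910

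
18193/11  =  1653 + 10/11 = 1653.91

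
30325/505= 6065/101 =60.05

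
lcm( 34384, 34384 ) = 34384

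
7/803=7/803 = 0.01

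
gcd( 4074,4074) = 4074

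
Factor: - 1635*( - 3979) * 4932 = 32085939780= 2^2 * 3^3*5^1*23^1*109^1*137^1*173^1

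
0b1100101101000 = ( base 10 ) 6504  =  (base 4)1211220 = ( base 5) 202004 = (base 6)50040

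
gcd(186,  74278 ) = 2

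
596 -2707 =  - 2111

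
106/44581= 106/44581 = 0.00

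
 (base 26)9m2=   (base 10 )6658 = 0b1101000000010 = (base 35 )5F8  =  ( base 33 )63P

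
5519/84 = 5519/84=65.70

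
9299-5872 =3427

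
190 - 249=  - 59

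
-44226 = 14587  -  58813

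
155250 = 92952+62298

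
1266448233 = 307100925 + 959347308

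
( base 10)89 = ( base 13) 6b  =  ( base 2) 1011001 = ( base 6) 225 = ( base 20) 49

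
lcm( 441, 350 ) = 22050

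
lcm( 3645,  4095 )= 331695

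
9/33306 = 3/11102  =  0.00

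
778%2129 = 778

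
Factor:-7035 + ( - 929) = - 7964 = - 2^2*11^1*181^1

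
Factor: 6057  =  3^2*673^1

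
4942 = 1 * 4942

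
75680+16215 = 91895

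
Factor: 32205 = 3^1*5^1 *19^1*113^1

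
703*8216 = 5775848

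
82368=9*9152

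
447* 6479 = 2896113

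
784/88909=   784/88909 = 0.01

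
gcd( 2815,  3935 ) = 5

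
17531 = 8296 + 9235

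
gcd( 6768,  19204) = 4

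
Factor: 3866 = 2^1*1933^1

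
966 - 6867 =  - 5901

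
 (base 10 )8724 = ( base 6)104220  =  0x2214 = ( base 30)9ko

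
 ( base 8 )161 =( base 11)A3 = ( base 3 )11012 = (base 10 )113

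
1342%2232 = 1342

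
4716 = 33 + 4683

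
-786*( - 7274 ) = 5717364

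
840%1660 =840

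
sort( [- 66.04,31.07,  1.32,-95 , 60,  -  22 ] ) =[ - 95, - 66.04, - 22,1.32,  31.07,60]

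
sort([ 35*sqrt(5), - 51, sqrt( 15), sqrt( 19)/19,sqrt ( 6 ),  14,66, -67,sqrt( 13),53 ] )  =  [ - 67,-51,  sqrt( 19 ) /19,sqrt( 6), sqrt (13),sqrt(15),14,53,66,35 * sqrt(5) ]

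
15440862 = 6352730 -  - 9088132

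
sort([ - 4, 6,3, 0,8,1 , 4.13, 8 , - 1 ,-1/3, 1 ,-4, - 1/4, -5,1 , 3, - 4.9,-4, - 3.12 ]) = [ - 5 , - 4.9,-4, - 4, - 4, - 3.12, - 1,- 1/3 , - 1/4,0,1, 1 , 1,3, 3,  4.13,  6,8 , 8 ] 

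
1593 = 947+646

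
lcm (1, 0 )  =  0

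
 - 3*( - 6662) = 19986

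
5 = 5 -0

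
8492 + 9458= 17950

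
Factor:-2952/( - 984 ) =3 = 3^1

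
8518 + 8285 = 16803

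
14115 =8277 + 5838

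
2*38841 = 77682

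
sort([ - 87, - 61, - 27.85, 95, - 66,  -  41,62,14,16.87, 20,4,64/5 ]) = [ - 87, -66,  -  61, - 41,  -  27.85,4,64/5, 14, 16.87 , 20,62,95] 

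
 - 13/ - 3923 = 13/3923 = 0.00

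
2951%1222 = 507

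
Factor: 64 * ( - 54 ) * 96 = - 331776 = - 2^12*3^4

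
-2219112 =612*(-3626) 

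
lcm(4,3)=12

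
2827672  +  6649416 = 9477088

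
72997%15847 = 9609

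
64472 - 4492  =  59980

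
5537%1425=1262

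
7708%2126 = 1330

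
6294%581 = 484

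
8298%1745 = 1318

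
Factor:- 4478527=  - 4478527^1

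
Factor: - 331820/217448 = -235/154  =  - 2^( - 1)*5^1 * 7^ ( - 1)*11^( -1 )*47^1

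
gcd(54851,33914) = 1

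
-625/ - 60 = 10 + 5/12 = 10.42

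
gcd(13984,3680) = 736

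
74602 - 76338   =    -  1736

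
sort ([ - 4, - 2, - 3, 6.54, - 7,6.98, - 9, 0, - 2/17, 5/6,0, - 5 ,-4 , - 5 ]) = [ - 9, - 7, - 5, - 5, - 4, - 4 , - 3, - 2, - 2/17,0,0 , 5/6,6.54, 6.98 ]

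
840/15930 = 28/531 = 0.05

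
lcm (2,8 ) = 8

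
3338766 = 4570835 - 1232069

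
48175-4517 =43658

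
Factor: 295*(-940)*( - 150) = 41595000=2^3*3^1*5^4*47^1*59^1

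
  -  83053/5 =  - 16611 + 2/5 = -16610.60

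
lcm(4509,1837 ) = 49599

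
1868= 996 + 872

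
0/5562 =0 = 0.00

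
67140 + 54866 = 122006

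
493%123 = 1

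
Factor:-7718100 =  - 2^2*3^1 * 5^2 * 13^1  *1979^1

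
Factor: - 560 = - 2^4*5^1*7^1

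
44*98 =4312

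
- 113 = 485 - 598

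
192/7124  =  48/1781 = 0.03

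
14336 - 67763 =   -  53427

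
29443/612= 29443/612 = 48.11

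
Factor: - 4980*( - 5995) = 29855100 = 2^2 * 3^1 *5^2*11^1*83^1*109^1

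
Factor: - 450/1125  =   - 2/5 = - 2^1*5^( - 1 )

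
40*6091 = 243640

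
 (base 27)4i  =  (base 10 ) 126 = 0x7e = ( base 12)A6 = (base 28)4E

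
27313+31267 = 58580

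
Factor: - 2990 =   -  2^1 * 5^1*13^1 *23^1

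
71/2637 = 71/2637 = 0.03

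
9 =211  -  202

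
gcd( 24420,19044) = 12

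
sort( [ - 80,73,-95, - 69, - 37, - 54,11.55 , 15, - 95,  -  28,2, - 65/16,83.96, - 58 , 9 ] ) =[ - 95,-95, - 80, - 69, - 58, -54, - 37, - 28,-65/16,2,9,11.55,15 , 73, 83.96]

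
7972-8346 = -374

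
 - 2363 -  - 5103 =2740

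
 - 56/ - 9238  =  28/4619 = 0.01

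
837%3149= 837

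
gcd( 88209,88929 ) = 9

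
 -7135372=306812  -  7442184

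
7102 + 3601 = 10703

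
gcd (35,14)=7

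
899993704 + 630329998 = 1530323702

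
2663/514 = 2663/514= 5.18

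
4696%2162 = 372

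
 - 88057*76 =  - 6692332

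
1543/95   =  16 + 23/95 = 16.24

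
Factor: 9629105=5^1*19^1*101359^1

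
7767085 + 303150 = 8070235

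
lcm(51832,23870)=1814120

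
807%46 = 25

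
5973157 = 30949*193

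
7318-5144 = 2174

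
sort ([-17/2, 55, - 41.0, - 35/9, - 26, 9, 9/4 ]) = [ - 41.0,  -  26,- 17/2,- 35/9, 9/4, 9,  55 ]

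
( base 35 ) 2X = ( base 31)3A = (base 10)103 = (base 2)1100111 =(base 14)75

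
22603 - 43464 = -20861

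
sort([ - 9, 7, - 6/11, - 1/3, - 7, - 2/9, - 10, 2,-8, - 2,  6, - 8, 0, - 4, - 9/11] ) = [-10, - 9, - 8, - 8 , - 7, - 4, - 2,  -  9/11, - 6/11,  -  1/3, - 2/9  ,  0  ,  2 , 6,7]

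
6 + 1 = 7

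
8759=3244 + 5515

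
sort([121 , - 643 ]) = [ - 643,  121 ]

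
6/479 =6/479=0.01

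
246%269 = 246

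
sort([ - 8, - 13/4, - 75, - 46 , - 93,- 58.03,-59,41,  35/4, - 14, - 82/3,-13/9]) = [- 93,-75, - 59, - 58.03, - 46, - 82/3, - 14, -8,-13/4, - 13/9, 35/4, 41] 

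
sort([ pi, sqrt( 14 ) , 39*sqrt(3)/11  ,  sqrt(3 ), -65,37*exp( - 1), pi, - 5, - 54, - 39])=[  -  65, - 54,-39,-5 , sqrt (3), pi,  pi, sqrt(14),  39*sqrt( 3 )/11,37*exp(-1 )]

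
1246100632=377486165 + 868614467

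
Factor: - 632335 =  - 5^1 *11^1 * 11497^1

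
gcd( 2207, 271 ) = 1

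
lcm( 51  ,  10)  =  510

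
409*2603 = 1064627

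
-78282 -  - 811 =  - 77471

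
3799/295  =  12 + 259/295  =  12.88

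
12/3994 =6/1997 = 0.00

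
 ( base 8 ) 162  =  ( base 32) 3I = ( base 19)60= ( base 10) 114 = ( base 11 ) a4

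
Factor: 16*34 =2^5*17^1 = 544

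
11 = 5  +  6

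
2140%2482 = 2140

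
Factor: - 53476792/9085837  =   - 2^3*17^ (- 1 )*19^1*41^1*197^(-1)*2713^( - 1)*8581^1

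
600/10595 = 120/2119 =0.06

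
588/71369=588/71369 = 0.01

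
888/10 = 88  +  4/5 = 88.80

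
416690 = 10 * 41669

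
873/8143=873/8143 = 0.11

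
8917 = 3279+5638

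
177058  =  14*12647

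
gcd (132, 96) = 12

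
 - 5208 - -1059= -4149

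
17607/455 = 17607/455 = 38.70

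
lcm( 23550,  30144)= 753600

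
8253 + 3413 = 11666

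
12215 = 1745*7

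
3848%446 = 280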